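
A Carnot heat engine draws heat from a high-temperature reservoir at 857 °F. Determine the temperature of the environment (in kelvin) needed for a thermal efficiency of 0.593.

T_H = 857 °F → (857 − 32) × 5/9 = 458.33 °C = 731.48 K.
From η = 1 − T_C/T_H, T_C = T_H·(1 − η) = 731.48 × (1 − 0.593) = 298 K.

T_C ≈ 298 K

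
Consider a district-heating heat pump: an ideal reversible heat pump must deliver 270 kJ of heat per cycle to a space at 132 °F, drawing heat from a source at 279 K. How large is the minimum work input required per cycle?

T_H = 132 °F → (132 − 32) × 5/9 = 55.56 °C = 328.71 K.
COP_HP = T_H/(T_H − T_C) = 328.71/49.71 = 6.6131.
W = Q_H/COP_HP = 270/6.6131 = 40.8 kJ.

W_in ≈ 40.8 kJ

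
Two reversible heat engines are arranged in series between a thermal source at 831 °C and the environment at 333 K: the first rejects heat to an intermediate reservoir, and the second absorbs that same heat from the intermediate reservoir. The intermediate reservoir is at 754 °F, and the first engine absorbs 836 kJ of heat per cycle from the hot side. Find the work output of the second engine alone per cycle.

T_H = 831 °C → 831 + 273.15 = 1104.15 K.
T_m = 754 °F → (754 − 32) × 5/9 = 401.11 °C = 674.26 K.
Heat entering the second stage: Q_m = Q_H·(T_m/T_H) = 836 × 674.26/1104.15 = 511 kJ.
Second-stage efficiency η₂ = 1 − T_C/T_m = 1 − 333.00/674.26 = 0.5061, so W₂ = η₂·Q_m = 258 kJ.

W₂ ≈ 258 kJ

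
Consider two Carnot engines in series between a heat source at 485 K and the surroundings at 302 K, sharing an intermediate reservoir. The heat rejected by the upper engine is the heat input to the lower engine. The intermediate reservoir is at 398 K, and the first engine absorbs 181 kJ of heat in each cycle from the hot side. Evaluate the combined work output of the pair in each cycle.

W_total ≈ 68.29 kJ

Two reversible stages in series are equivalent to a single Carnot engine between T_H and T_C, so η_total = 1 − T_C/T_H = 1 − 302.00/485.00 = 0.3773.
W_total = η_total · Q_H = 0.3773 × 181 = 68.29 kJ.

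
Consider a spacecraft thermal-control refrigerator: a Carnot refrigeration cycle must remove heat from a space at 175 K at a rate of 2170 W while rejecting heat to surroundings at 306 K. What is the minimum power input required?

The reversible coefficient of performance is COP_R = T_C/(T_H − T_C) = 175.00/131.00 = 1.3359.
W = Q_C/COP_R = 2170/1.3359 = 1620 W.

Ẇ_in ≈ 1620 W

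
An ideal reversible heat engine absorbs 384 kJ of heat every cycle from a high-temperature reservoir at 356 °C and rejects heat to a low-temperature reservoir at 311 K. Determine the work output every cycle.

W ≈ 194 kJ

T_H = 356 °C → 356 + 273.15 = 629.15 K.
Carnot efficiency: η = 1 − T_C/T_H = 1 − 311.00/629.15 = 0.5057.
W = η·Q_H = 0.5057 × 384 = 194 kJ.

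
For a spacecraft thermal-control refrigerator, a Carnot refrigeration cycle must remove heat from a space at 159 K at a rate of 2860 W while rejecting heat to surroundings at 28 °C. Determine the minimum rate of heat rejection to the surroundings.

T_H = 28 °C → 28 + 273.15 = 301.15 K.
For a reversible cycle Q_H/Q_C = T_H/T_C, so Q_H = Q_C·T_H/T_C = 2860 × 301.15/159.00 = 5420 W.

Q̇_H ≈ 5420 W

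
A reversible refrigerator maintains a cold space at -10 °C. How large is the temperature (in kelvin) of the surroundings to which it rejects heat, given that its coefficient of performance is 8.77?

T_C = -10 °C → -10 + 273.15 = 263.15 K.
COP_R = T_C/(T_H − T_C) ⇒ T_H = T_C·(1 + 1/COP_R) = 263.15 × (1 + 1/8.77) = 293 K.

T_H ≈ 293 K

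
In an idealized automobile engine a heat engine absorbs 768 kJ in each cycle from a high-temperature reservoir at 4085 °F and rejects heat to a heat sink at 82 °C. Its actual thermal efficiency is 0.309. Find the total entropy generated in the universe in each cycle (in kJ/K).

ΔS_univ ≈ 1.19 kJ/K

T_H = 4085 °F → (4085 − 32) × 5/9 = 2251.67 °C = 2524.82 K.
T_C = 82 °C → 82 + 273.15 = 355.15 K.
W = η·Q_H = 0.309 × 768 = 237.3 kJ, so Q_C = Q_H − W = 530.7 kJ.
The hot reservoir loses entropy Q_H/T_H = 768/2524.82 = 0.3042 kJ/K; the cold reservoir gains Q_C/T_C = 530.7/355.15 = 1.494 kJ/K.
ΔS_univ = −Q_H/T_H + Q_C/T_C = 1.19 kJ/K (> 0, since η = 0.309 < η_Carnot = 0.859).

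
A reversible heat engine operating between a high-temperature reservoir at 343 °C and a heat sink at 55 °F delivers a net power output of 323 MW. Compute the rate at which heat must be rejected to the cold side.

T_H = 343 °C → 343 + 273.15 = 616.15 K.
T_C = 55 °F → (55 − 32) × 5/9 = 12.78 °C = 285.93 K.
Carnot efficiency: η = 1 − T_C/T_H = 1 − 285.93/616.15 = 0.5359.
Since Q_C/Q_H = T_C/T_H and Q_H = W/η, Q_C = W·T_C/(T_H − T_C) = 323 × 285.93/330.22 = 279.7 MW.

Q̇_C ≈ 279.7 MW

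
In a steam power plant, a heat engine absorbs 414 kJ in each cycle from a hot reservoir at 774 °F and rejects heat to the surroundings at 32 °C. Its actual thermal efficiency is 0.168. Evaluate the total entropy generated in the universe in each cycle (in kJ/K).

ΔS_univ ≈ 0.525 kJ/K

T_H = 774 °F → (774 − 32) × 5/9 = 412.22 °C = 685.37 K.
T_C = 32 °C → 32 + 273.15 = 305.15 K.
W = η·Q_H = 0.168 × 414 = 69.55 kJ, so Q_C = Q_H − W = 344.4 kJ.
The hot reservoir loses entropy Q_H/T_H = 414/685.37 = 0.6041 kJ/K; the cold reservoir gains Q_C/T_C = 344.4/305.15 = 1.129 kJ/K.
ΔS_univ = −Q_H/T_H + Q_C/T_C = 0.525 kJ/K (> 0, since η = 0.168 < η_Carnot = 0.555).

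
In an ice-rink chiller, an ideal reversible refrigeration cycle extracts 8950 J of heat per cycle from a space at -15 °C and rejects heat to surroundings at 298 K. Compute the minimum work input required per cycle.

W_in ≈ 1380 J

T_C = -15 °C → -15 + 273.15 = 258.15 K.
Carnot COP: COP_R = T_C/(T_H − T_C) = 258.15/39.85 = 6.4780.
W = Q_C/COP_R = 8950/6.4780 = 1380 J.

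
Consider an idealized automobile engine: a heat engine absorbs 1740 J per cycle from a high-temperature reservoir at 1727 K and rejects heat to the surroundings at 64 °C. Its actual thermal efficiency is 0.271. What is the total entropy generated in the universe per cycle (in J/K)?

ΔS_univ ≈ 2.755 J/K

T_C = 64 °C → 64 + 273.15 = 337.15 K.
W = η·Q_H = 0.271 × 1740 = 471.5 J, so Q_C = Q_H − W = 1268 J.
Entropy balance on the reservoirs: −Q_H/T_H = -1.008 J/K, +Q_C/T_C = 3.762 J/K.
ΔS_univ = −Q_H/T_H + Q_C/T_C = 2.755 J/K (> 0, since η = 0.271 < η_Carnot = 0.805).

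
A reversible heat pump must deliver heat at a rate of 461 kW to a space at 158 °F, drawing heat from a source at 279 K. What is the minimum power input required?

Ẇ_in ≈ 86.2 kW

T_H = 158 °F → (158 − 32) × 5/9 = 70.00 °C = 343.15 K.
Reversible heating COP: COP_HP = T_H/(T_H − T_C) = 343.15/64.15 = 5.3492.
W = Q_H/COP_HP = 461/5.3492 = 86.2 kW.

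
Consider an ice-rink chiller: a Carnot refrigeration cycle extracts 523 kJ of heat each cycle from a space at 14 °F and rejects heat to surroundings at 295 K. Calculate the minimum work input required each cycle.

W_in ≈ 63.30 kJ

T_C = 14 °F → (14 − 32) × 5/9 = -10.00 °C = 263.15 K.
The reversible coefficient of performance is COP_R = T_C/(T_H − T_C) = 263.15/31.85 = 8.2622.
W = Q_C/COP_R = 523/8.2622 = 63.30 kJ.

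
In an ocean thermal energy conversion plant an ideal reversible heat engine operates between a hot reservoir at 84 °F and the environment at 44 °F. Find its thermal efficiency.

η ≈ 0.0736

T_H = 84 °F → (84 − 32) × 5/9 = 28.89 °C = 302.04 K.
T_C = 44 °F → (44 − 32) × 5/9 = 6.67 °C = 279.82 K.
η_rev = 1 − T_C/T_H = 1 − 279.82/302.04 = 0.0736.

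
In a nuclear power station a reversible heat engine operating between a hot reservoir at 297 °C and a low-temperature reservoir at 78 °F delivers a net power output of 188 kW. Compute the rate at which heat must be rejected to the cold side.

T_H = 297 °C → 297 + 273.15 = 570.15 K.
T_C = 78 °F → (78 − 32) × 5/9 = 25.56 °C = 298.71 K.
Since the cycle is reversible, η = 1 − T_C/T_H = 1 − 298.71/570.15 = 0.4761.
Since Q_C/Q_H = T_C/T_H and Q_H = W/η, Q_C = W·T_C/(T_H − T_C) = 188 × 298.71/271.44 = 207 kW.

Q̇_C ≈ 207 kW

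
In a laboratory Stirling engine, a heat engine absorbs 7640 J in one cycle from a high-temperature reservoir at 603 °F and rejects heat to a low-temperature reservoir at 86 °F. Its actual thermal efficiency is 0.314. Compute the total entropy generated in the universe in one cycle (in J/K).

T_H = 603 °F → (603 − 32) × 5/9 = 317.22 °C = 590.37 K.
T_C = 86 °F → (86 − 32) × 5/9 = 30.00 °C = 303.15 K.
W = η·Q_H = 0.314 × 7640 = 2399 J, so Q_C = Q_H − W = 5241 J.
Entropy balance on the reservoirs: −Q_H/T_H = -12.94 J/K, +Q_C/T_C = 17.29 J/K.
ΔS_univ = −Q_H/T_H + Q_C/T_C = 4.35 J/K (> 0, since η = 0.314 < η_Carnot = 0.487).

ΔS_univ ≈ 4.35 J/K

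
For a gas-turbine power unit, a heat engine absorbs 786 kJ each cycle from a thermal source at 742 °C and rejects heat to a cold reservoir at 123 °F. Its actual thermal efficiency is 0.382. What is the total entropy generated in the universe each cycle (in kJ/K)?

ΔS_univ ≈ 0.7263 kJ/K

T_H = 742 °C → 742 + 273.15 = 1015.15 K.
T_C = 123 °F → (123 − 32) × 5/9 = 50.56 °C = 323.71 K.
W = η·Q_H = 0.382 × 786 = 300.3 kJ, so Q_C = Q_H − W = 485.7 kJ.
The hot reservoir loses entropy Q_H/T_H = 786/1015.15 = 0.7743 kJ/K; the cold reservoir gains Q_C/T_C = 485.7/323.71 = 1.501 kJ/K.
ΔS_univ = −Q_H/T_H + Q_C/T_C = 0.7263 kJ/K (> 0, since η = 0.382 < η_Carnot = 0.681).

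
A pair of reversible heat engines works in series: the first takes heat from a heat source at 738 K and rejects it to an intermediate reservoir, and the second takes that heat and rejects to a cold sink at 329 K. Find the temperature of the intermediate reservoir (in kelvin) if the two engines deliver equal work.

For reversible stages Q_m = Q_H·(T_m/T_H). Setting W₁ = Q_H(1 − T_m/T_H) equal to W₂ = Q_m(1 − T_C/T_m) = Q_H·(T_m − T_C)/T_H gives T_H − T_m = T_m − T_C, so T_m = (T_H + T_C)/2 = (738.00 + 329.00)/2 = 534 K.

T_m ≈ 534 K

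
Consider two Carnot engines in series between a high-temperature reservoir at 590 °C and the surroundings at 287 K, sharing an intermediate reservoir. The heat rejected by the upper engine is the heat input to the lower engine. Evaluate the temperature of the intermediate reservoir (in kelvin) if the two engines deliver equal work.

T_m ≈ 575 K

T_H = 590 °C → 590 + 273.15 = 863.15 K.
For reversible stages Q_m = Q_H·(T_m/T_H). Setting W₁ = Q_H(1 − T_m/T_H) equal to W₂ = Q_m(1 − T_C/T_m) = Q_H·(T_m − T_C)/T_H gives T_H − T_m = T_m − T_C, so T_m = (T_H + T_C)/2 = (863.15 + 287.00)/2 = 575 K.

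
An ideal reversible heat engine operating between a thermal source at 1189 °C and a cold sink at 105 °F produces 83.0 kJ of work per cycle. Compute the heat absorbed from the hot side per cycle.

Q_H ≈ 106 kJ

T_H = 1189 °C → 1189 + 273.15 = 1462.15 K.
T_C = 105 °F → (105 − 32) × 5/9 = 40.56 °C = 313.71 K.
Carnot efficiency: η = 1 − T_C/T_H = 1 − 313.71/1462.15 = 0.7854.
Q_H = W/η = 83.0/0.7854 = 106 kJ.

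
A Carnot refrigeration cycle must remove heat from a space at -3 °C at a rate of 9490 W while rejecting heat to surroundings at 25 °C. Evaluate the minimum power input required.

Ẇ_in ≈ 984 W

T_H = 25 °C → 25 + 273.15 = 298.15 K.
T_C = -3 °C → -3 + 273.15 = 270.15 K.
Carnot COP: COP_R = T_C/(T_H − T_C) = 270.15/28.00 = 9.6482.
W = Q_C/COP_R = 9490/9.6482 = 984 W.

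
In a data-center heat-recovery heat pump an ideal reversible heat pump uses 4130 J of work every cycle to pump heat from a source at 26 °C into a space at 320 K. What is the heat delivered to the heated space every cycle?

Q_H ≈ 63400 J

T_C = 26 °C → 26 + 273.15 = 299.15 K.
The Carnot heat-pump COP is COP_HP = T_H/(T_H − T_C) = 320.00/20.85 = 15.3477.
Q_H = COP_HP · W = 15.3477 × 4130 = 63400 J.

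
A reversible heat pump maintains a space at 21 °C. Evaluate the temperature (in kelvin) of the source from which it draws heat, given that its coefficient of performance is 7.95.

T_H = 21 °C → 21 + 273.15 = 294.15 K.
COP_HP = T_H/(T_H − T_C) ⇒ T_C = T_H·(COP_HP − 1)/COP_HP = 294.15 × (7.95 − 1)/7.95 = 257.1 K.

T_C ≈ 257.1 K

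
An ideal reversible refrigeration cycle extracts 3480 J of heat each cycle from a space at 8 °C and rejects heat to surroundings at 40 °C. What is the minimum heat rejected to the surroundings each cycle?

T_H = 40 °C → 40 + 273.15 = 313.15 K.
T_C = 8 °C → 8 + 273.15 = 281.15 K.
For a reversible cycle Q_H/Q_C = T_H/T_C, so Q_H = Q_C·T_H/T_C = 3480 × 313.15/281.15 = 3880 J.

Q_H ≈ 3880 J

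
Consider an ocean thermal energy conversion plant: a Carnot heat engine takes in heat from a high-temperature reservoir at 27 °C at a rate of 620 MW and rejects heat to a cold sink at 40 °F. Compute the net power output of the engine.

Ẇ ≈ 46.59 MW

T_H = 27 °C → 27 + 273.15 = 300.15 K.
T_C = 40 °F → (40 − 32) × 5/9 = 4.44 °C = 277.59 K.
η_rev = 1 − T_C/T_H = 1 − 277.59/300.15 = 0.0751.
W = η·Q_H = 0.0751 × 620 = 46.59 MW.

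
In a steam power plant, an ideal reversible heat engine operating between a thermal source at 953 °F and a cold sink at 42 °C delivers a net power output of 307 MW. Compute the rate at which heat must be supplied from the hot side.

Q̇_H ≈ 513.0 MW

T_H = 953 °F → (953 − 32) × 5/9 = 511.67 °C = 784.82 K.
T_C = 42 °C → 42 + 273.15 = 315.15 K.
The Carnot efficiency is η = 1 − T_C/T_H = 1 − 315.15/784.82 = 0.5984.
Q_H = W/η = 307/0.5984 = 513.0 MW.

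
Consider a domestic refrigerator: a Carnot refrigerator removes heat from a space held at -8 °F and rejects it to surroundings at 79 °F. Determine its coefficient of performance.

T_H = 79 °F → (79 − 32) × 5/9 = 26.11 °C = 299.26 K.
T_C = -8 °F → (-8 − 32) × 5/9 = -22.22 °C = 250.93 K.
Carnot COP: COP_R = T_C/(T_H − T_C) = 250.93/(299.26 − 250.93) = 5.192.

COP_R ≈ 5.192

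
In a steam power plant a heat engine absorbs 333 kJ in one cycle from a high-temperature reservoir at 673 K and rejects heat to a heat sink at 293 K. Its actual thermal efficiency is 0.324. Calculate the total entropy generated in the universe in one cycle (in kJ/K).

ΔS_univ ≈ 0.273 kJ/K

W = η·Q_H = 0.324 × 333 = 107.9 kJ, so Q_C = Q_H − W = 225.1 kJ.
Reservoir entropy changes: ΔS_H = −Q_H/T_H = −333/673.00 = -0.4948 kJ/K and ΔS_C = +Q_C/T_C = 225.1/293.00 = 0.7683 kJ/K.
ΔS_univ = −Q_H/T_H + Q_C/T_C = 0.273 kJ/K (> 0, since η = 0.324 < η_Carnot = 0.565).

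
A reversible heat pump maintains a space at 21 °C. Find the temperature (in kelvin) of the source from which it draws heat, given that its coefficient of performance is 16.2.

T_H = 21 °C → 21 + 273.15 = 294.15 K.
COP_HP = T_H/(T_H − T_C) ⇒ T_C = T_H·(COP_HP − 1)/COP_HP = 294.15 × (16.2 − 1)/16.2 = 276 K.

T_C ≈ 276 K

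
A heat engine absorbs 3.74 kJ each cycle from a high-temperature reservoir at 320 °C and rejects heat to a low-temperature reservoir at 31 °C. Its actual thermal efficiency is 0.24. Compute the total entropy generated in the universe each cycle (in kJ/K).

ΔS_univ ≈ 0.003040 kJ/K

T_H = 320 °C → 320 + 273.15 = 593.15 K.
T_C = 31 °C → 31 + 273.15 = 304.15 K.
W = η·Q_H = 0.24 × 3.74 = 0.8976 kJ, so Q_C = Q_H − W = 2.842 kJ.
Entropy balance on the reservoirs: −Q_H/T_H = -0.006305 kJ/K, +Q_C/T_C = 0.009345 kJ/K.
ΔS_univ = −Q_H/T_H + Q_C/T_C = 0.003040 kJ/K (> 0, since η = 0.24 < η_Carnot = 0.487).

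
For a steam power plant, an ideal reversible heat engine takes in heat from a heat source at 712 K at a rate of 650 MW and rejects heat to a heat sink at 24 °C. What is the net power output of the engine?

Ẇ ≈ 379 MW

T_C = 24 °C → 24 + 273.15 = 297.15 K.
The Carnot efficiency is η = 1 − T_C/T_H = 1 − 297.15/712.00 = 0.5827.
W = η·Q_H = 0.5827 × 650 = 379 MW.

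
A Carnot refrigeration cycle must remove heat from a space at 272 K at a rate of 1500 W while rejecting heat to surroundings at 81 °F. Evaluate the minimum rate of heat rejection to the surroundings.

Q̇_H ≈ 1656 W

T_H = 81 °F → (81 − 32) × 5/9 = 27.22 °C = 300.37 K.
For a reversible cycle Q_H/Q_C = T_H/T_C, so Q_H = Q_C·T_H/T_C = 1500 × 300.37/272.00 = 1656 W.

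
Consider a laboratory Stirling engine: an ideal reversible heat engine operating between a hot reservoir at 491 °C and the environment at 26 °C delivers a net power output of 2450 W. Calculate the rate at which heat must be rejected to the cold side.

Q̇_C ≈ 1580 W

T_H = 491 °C → 491 + 273.15 = 764.15 K.
T_C = 26 °C → 26 + 273.15 = 299.15 K.
Since the cycle is reversible, η = 1 − T_C/T_H = 1 − 299.15/764.15 = 0.6085.
Since Q_C/Q_H = T_C/T_H and Q_H = W/η, Q_C = W·T_C/(T_H − T_C) = 2450 × 299.15/465.00 = 1580 W.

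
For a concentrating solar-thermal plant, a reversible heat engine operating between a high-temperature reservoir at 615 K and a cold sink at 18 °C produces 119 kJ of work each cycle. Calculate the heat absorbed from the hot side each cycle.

Q_H ≈ 226 kJ

T_C = 18 °C → 18 + 273.15 = 291.15 K.
Since the cycle is reversible, η = 1 − T_C/T_H = 1 − 291.15/615.00 = 0.5266.
Q_H = W/η = 119/0.5266 = 226 kJ.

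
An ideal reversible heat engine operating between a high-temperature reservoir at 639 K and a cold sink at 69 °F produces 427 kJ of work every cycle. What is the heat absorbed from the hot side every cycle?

T_C = 69 °F → (69 − 32) × 5/9 = 20.56 °C = 293.71 K.
η_rev = 1 − T_C/T_H = 1 − 293.71/639.00 = 0.5404.
Q_H = W/η = 427/0.5404 = 790.2 kJ.

Q_H ≈ 790.2 kJ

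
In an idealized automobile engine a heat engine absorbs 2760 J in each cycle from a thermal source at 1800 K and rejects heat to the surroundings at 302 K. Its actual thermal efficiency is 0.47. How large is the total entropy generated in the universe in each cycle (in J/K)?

W = η·Q_H = 0.47 × 2760 = 1297 J, so Q_C = Q_H − W = 1463 J.
The hot reservoir loses entropy Q_H/T_H = 2760/1800.00 = 1.533 J/K; the cold reservoir gains Q_C/T_C = 1463/302.00 = 4.844 J/K.
ΔS_univ = −Q_H/T_H + Q_C/T_C = 3.31 J/K (> 0, since η = 0.47 < η_Carnot = 0.832).

ΔS_univ ≈ 3.31 J/K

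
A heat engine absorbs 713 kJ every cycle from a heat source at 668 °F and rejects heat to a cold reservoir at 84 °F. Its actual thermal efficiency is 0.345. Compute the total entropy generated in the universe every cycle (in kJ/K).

T_H = 668 °F → (668 − 32) × 5/9 = 353.33 °C = 626.48 K.
T_C = 84 °F → (84 − 32) × 5/9 = 28.89 °C = 302.04 K.
W = η·Q_H = 0.345 × 713 = 246.0 kJ, so Q_C = Q_H − W = 467.0 kJ.
Entropy balance on the reservoirs: −Q_H/T_H = -1.138 kJ/K, +Q_C/T_C = 1.546 kJ/K.
ΔS_univ = −Q_H/T_H + Q_C/T_C = 0.408 kJ/K (> 0, since η = 0.345 < η_Carnot = 0.518).

ΔS_univ ≈ 0.408 kJ/K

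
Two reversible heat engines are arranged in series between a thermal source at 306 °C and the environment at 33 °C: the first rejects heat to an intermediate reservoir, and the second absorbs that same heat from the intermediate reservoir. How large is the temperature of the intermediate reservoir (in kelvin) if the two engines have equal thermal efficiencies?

T_H = 306 °C → 306 + 273.15 = 579.15 K.
T_C = 33 °C → 33 + 273.15 = 306.15 K.
Equal efficiencies require 1 − T_m/T_H = 1 − T_C/T_m, i.e. T_m/T_H = T_C/T_m, so T_m = √(T_H·T_C) = √(579.15 × 306.15) = 421.1 K.

T_m ≈ 421.1 K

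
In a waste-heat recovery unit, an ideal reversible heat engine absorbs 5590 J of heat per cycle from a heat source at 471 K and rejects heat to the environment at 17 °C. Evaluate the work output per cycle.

T_C = 17 °C → 17 + 273.15 = 290.15 K.
For a reversible engine, η = 1 − T_C/T_H = 1 − 290.15/471.00 = 0.3840.
W = η·Q_H = 0.3840 × 5590 = 2150 J.

W ≈ 2150 J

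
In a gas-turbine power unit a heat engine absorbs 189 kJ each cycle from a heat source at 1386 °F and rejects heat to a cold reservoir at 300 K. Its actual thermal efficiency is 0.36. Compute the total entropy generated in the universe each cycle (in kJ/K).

ΔS_univ ≈ 0.219 kJ/K

T_H = 1386 °F → (1386 − 32) × 5/9 = 752.22 °C = 1025.37 K.
W = η·Q_H = 0.36 × 189 = 68.04 kJ, so Q_C = Q_H − W = 121.0 kJ.
The hot reservoir loses entropy Q_H/T_H = 189/1025.37 = 0.1843 kJ/K; the cold reservoir gains Q_C/T_C = 121.0/300.00 = 0.4032 kJ/K.
ΔS_univ = −Q_H/T_H + Q_C/T_C = 0.219 kJ/K (> 0, since η = 0.36 < η_Carnot = 0.707).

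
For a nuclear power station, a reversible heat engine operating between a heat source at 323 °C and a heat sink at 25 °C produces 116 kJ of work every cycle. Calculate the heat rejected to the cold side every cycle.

T_H = 323 °C → 323 + 273.15 = 596.15 K.
T_C = 25 °C → 25 + 273.15 = 298.15 K.
Carnot efficiency: η = 1 − T_C/T_H = 1 − 298.15/596.15 = 0.4999.
Since Q_C/Q_H = T_C/T_H and Q_H = W/η, Q_C = W·T_C/(T_H − T_C) = 116 × 298.15/298.00 = 116 kJ.

Q_C ≈ 116 kJ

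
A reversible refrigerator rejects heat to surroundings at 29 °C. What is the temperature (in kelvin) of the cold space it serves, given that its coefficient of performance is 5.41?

T_C ≈ 255 K

T_H = 29 °C → 29 + 273.15 = 302.15 K.
COP_R = T_C/(T_H − T_C) ⇒ T_C = T_H·COP_R/(1 + COP_R) = 302.15 × 5.41/(1 + 5.41) = 255 K.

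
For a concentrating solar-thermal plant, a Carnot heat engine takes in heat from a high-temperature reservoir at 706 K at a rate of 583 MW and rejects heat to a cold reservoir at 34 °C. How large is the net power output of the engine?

T_C = 34 °C → 34 + 273.15 = 307.15 K.
η_rev = 1 − T_C/T_H = 1 − 307.15/706.00 = 0.5649.
W = η·Q_H = 0.5649 × 583 = 329 MW.

Ẇ ≈ 329 MW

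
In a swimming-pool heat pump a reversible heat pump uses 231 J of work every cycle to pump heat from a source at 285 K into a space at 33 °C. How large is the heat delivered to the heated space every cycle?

Q_H ≈ 3340 J

T_H = 33 °C → 33 + 273.15 = 306.15 K.
Reversible heating COP: COP_HP = T_H/(T_H − T_C) = 306.15/21.15 = 14.4752.
Q_H = COP_HP · W = 14.4752 × 231 = 3340 J.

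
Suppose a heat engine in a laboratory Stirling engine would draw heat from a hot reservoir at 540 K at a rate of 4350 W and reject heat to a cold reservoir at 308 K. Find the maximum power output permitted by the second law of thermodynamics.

Ẇ_max ≈ 1869 W

The upper bound on efficiency is η_max = 1 − T_C/T_H = 1 − 308.00/540.00 = 0.4296.
W_max = η_max · Q_H = 0.4296 × 4350 = 1869 W.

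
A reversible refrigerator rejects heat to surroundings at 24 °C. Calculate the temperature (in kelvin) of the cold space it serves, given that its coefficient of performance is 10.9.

T_H = 24 °C → 24 + 273.15 = 297.15 K.
COP_R = T_C/(T_H − T_C) ⇒ T_C = T_H·COP_R/(1 + COP_R) = 297.15 × 10.9/(1 + 10.9) = 272 K.

T_C ≈ 272 K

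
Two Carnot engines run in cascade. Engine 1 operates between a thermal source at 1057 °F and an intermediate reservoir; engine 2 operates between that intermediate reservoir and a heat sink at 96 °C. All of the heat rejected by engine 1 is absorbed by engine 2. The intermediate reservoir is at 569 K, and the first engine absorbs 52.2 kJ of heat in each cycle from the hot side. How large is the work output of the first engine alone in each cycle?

T_H = 1057 °F → (1057 − 32) × 5/9 = 569.44 °C = 842.59 K.
T_C = 96 °C → 96 + 273.15 = 369.15 K.
First-stage efficiency η₁ = 1 − T_m/T_H = 1 − 569.00/842.59 = 0.3247.
W₁ = η₁·Q_H = 0.3247 × 52.2 = 16.9 kJ.

W₁ ≈ 16.9 kJ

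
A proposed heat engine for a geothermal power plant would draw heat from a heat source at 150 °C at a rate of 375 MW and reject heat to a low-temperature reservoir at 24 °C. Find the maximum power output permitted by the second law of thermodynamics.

Ẇ_max ≈ 112 MW

T_H = 150 °C → 150 + 273.15 = 423.15 K.
T_C = 24 °C → 24 + 273.15 = 297.15 K.
No engine can exceed the Carnot limit: η_max = 1 − T_C/T_H = 1 − 297.15/423.15 = 0.2978.
W_max = η_max · Q_H = 0.2978 × 375 = 112 MW.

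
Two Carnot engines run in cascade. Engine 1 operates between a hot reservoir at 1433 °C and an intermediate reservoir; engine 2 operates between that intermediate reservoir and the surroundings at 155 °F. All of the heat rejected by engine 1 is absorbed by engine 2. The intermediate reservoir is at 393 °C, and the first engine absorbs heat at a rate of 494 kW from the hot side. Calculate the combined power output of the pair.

Ẇ_total ≈ 395.1 kW

T_H = 1433 °C → 1433 + 273.15 = 1706.15 K.
T_C = 155 °F → (155 − 32) × 5/9 = 68.33 °C = 341.48 K.
Two reversible stages in series are equivalent to a single Carnot engine between T_H and T_C, so η_total = 1 − T_C/T_H = 1 − 341.48/1706.15 = 0.7999.
W_total = η_total · Q_H = 0.7999 × 494 = 395.1 kW.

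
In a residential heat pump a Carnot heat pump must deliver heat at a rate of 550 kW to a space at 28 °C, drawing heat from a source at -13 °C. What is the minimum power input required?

T_H = 28 °C → 28 + 273.15 = 301.15 K.
T_C = -13 °C → -13 + 273.15 = 260.15 K.
Reversible heating COP: COP_HP = T_H/(T_H − T_C) = 301.15/41.00 = 7.3451.
W = Q_H/COP_HP = 550/7.3451 = 74.88 kW.

Ẇ_in ≈ 74.88 kW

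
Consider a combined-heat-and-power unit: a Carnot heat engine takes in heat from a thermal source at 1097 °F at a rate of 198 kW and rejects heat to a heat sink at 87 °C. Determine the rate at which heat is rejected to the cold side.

Q̇_C ≈ 82.46 kW

T_H = 1097 °F → (1097 − 32) × 5/9 = 591.67 °C = 864.82 K.
T_C = 87 °C → 87 + 273.15 = 360.15 K.
The Carnot efficiency is η = 1 − T_C/T_H = 1 − 360.15/864.82 = 0.5836.
For a reversible cycle Q_C/Q_H = T_C/T_H, so Q_C = 198 × 360.15/864.82 = 82.46 kW.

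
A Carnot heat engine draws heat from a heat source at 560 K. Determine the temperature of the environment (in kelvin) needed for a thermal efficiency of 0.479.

From η = 1 − T_C/T_H, T_C = T_H·(1 − η) = 560.00 × (1 − 0.479) = 292 K.

T_C ≈ 292 K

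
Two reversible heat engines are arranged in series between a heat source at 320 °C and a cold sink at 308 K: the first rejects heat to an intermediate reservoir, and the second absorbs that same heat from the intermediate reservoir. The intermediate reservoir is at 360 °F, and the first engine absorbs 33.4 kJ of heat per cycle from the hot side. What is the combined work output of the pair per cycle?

W_total ≈ 16.1 kJ

T_H = 320 °C → 320 + 273.15 = 593.15 K.
Two reversible stages in series are equivalent to a single Carnot engine between T_H and T_C, so η_total = 1 − T_C/T_H = 1 − 308.00/593.15 = 0.4807.
W_total = η_total · Q_H = 0.4807 × 33.4 = 16.1 kJ.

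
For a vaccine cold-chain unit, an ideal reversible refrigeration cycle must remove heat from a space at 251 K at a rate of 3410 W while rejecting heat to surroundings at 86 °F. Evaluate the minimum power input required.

T_H = 86 °F → (86 − 32) × 5/9 = 30.00 °C = 303.15 K.
Carnot COP: COP_R = T_C/(T_H − T_C) = 251.00/52.15 = 4.8130.
W = Q_C/COP_R = 3410/4.8130 = 708.5 W.

Ẇ_in ≈ 708.5 W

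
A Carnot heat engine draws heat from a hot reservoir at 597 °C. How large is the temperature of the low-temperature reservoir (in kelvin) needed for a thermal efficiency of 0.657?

T_H = 597 °C → 597 + 273.15 = 870.15 K.
From η = 1 − T_C/T_H, T_C = T_H·(1 − η) = 870.15 × (1 − 0.657) = 298.5 K.

T_C ≈ 298.5 K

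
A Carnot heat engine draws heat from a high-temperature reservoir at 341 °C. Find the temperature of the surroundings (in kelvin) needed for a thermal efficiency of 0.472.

T_H = 341 °C → 341 + 273.15 = 614.15 K.
From η = 1 − T_C/T_H, T_C = T_H·(1 − η) = 614.15 × (1 − 0.472) = 324 K.

T_C ≈ 324 K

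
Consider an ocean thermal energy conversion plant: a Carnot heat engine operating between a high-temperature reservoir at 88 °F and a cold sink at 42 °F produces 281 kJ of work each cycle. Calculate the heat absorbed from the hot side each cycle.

Q_H ≈ 3350 kJ

T_H = 88 °F → (88 − 32) × 5/9 = 31.11 °C = 304.26 K.
T_C = 42 °F → (42 − 32) × 5/9 = 5.56 °C = 278.71 K.
The Carnot efficiency is η = 1 − T_C/T_H = 1 − 278.71/304.26 = 0.0840.
Q_H = W/η = 281/0.0840 = 3350 kJ.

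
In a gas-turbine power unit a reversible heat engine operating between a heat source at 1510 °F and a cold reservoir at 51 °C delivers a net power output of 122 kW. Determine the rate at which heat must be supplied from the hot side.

T_H = 1510 °F → (1510 − 32) × 5/9 = 821.11 °C = 1094.26 K.
T_C = 51 °C → 51 + 273.15 = 324.15 K.
The Carnot efficiency is η = 1 − T_C/T_H = 1 − 324.15/1094.26 = 0.7038.
Q_H = W/η = 122/0.7038 = 173 kW.

Q̇_H ≈ 173 kW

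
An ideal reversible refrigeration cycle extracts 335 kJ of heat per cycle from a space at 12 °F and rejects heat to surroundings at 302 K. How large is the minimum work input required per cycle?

W_in ≈ 51.1 kJ

T_C = 12 °F → (12 − 32) × 5/9 = -11.11 °C = 262.04 K.
For a reversible refrigerator, COP_R = T_C/(T_H − T_C) = 262.04/39.96 = 6.5573.
W = Q_C/COP_R = 335/6.5573 = 51.1 kJ.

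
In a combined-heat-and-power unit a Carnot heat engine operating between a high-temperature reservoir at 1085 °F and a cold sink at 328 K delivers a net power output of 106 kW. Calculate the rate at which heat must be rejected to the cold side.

Q̇_C ≈ 65.58 kW

T_H = 1085 °F → (1085 − 32) × 5/9 = 585.00 °C = 858.15 K.
For a reversible engine, η = 1 − T_C/T_H = 1 − 328.00/858.15 = 0.6178.
Since Q_C/Q_H = T_C/T_H and Q_H = W/η, Q_C = W·T_C/(T_H − T_C) = 106 × 328.00/530.15 = 65.58 kW.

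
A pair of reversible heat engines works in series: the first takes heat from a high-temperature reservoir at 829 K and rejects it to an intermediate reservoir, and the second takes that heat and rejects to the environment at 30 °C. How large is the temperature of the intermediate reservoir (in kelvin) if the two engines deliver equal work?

T_C = 30 °C → 30 + 273.15 = 303.15 K.
For reversible stages Q_m = Q_H·(T_m/T_H). Setting W₁ = Q_H(1 − T_m/T_H) equal to W₂ = Q_m(1 − T_C/T_m) = Q_H·(T_m − T_C)/T_H gives T_H − T_m = T_m − T_C, so T_m = (T_H + T_C)/2 = (829.00 + 303.15)/2 = 566.1 K.

T_m ≈ 566.1 K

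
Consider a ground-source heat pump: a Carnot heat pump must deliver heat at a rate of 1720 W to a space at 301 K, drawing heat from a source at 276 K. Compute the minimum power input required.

The Carnot heat-pump COP is COP_HP = T_H/(T_H − T_C) = 301.00/25.00 = 12.0400.
W = Q_H/COP_HP = 1720/12.0400 = 142.9 W.

Ẇ_in ≈ 142.9 W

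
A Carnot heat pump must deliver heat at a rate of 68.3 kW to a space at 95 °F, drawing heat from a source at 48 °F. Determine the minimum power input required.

T_H = 95 °F → (95 − 32) × 5/9 = 35.00 °C = 308.15 K.
T_C = 48 °F → (48 − 32) × 5/9 = 8.89 °C = 282.04 K.
The Carnot heat-pump COP is COP_HP = T_H/(T_H − T_C) = 308.15/26.11 = 11.8015.
W = Q_H/COP_HP = 68.3/11.8015 = 5.79 kW.

Ẇ_in ≈ 5.79 kW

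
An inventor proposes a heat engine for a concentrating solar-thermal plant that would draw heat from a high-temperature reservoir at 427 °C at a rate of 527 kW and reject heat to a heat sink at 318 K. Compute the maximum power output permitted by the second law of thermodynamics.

Ẇ_max ≈ 288 kW

T_H = 427 °C → 427 + 273.15 = 700.15 K.
By the Carnot theorem, η_max = 1 − T_C/T_H = 1 − 318.00/700.15 = 0.5458.
W_max = η_max · Q_H = 0.5458 × 527 = 288 kW.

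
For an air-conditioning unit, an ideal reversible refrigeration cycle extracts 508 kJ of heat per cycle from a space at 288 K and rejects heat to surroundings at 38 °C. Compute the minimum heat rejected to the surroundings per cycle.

Q_H ≈ 549 kJ

T_H = 38 °C → 38 + 273.15 = 311.15 K.
For a reversible cycle Q_H/Q_C = T_H/T_C, so Q_H = Q_C·T_H/T_C = 508 × 311.15/288.00 = 549 kJ.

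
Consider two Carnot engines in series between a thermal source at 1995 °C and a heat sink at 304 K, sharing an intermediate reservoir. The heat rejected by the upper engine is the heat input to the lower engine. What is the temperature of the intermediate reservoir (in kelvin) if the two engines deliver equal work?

T_m ≈ 1290 K

T_H = 1995 °C → 1995 + 273.15 = 2268.15 K.
For reversible stages Q_m = Q_H·(T_m/T_H). Setting W₁ = Q_H(1 − T_m/T_H) equal to W₂ = Q_m(1 − T_C/T_m) = Q_H·(T_m − T_C)/T_H gives T_H − T_m = T_m − T_C, so T_m = (T_H + T_C)/2 = (2268.15 + 304.00)/2 = 1290 K.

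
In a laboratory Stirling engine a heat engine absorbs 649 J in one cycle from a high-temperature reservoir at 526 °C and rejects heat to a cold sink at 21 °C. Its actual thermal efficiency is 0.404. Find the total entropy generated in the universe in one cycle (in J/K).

T_H = 526 °C → 526 + 273.15 = 799.15 K.
T_C = 21 °C → 21 + 273.15 = 294.15 K.
W = η·Q_H = 0.404 × 649 = 262.2 J, so Q_C = Q_H − W = 386.8 J.
The hot reservoir loses entropy Q_H/T_H = 649/799.15 = 0.8121 J/K; the cold reservoir gains Q_C/T_C = 386.8/294.15 = 1.315 J/K.
ΔS_univ = −Q_H/T_H + Q_C/T_C = 0.503 J/K (> 0, since η = 0.404 < η_Carnot = 0.632).

ΔS_univ ≈ 0.503 J/K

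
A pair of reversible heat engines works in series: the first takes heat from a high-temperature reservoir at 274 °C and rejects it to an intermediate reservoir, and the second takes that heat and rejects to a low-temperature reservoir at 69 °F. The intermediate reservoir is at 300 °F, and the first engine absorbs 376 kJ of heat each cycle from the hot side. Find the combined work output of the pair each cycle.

T_H = 274 °C → 274 + 273.15 = 547.15 K.
T_C = 69 °F → (69 − 32) × 5/9 = 20.56 °C = 293.71 K.
Two reversible stages in series are equivalent to a single Carnot engine between T_H and T_C, so η_total = 1 − T_C/T_H = 1 − 293.71/547.15 = 0.4632.
W_total = η_total · Q_H = 0.4632 × 376 = 174 kJ.

W_total ≈ 174 kJ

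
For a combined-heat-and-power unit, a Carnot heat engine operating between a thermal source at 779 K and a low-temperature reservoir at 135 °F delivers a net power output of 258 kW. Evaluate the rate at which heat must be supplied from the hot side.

Q̇_H ≈ 448 kW

T_C = 135 °F → (135 − 32) × 5/9 = 57.22 °C = 330.37 K.
Since the cycle is reversible, η = 1 − T_C/T_H = 1 − 330.37/779.00 = 0.5759.
Q_H = W/η = 258/0.5759 = 448 kW.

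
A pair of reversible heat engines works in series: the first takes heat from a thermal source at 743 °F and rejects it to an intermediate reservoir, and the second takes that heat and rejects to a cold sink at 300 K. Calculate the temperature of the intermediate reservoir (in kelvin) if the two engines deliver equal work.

T_m ≈ 484 K

T_H = 743 °F → (743 − 32) × 5/9 = 395.00 °C = 668.15 K.
For reversible stages Q_m = Q_H·(T_m/T_H). Setting W₁ = Q_H(1 − T_m/T_H) equal to W₂ = Q_m(1 − T_C/T_m) = Q_H·(T_m − T_C)/T_H gives T_H − T_m = T_m − T_C, so T_m = (T_H + T_C)/2 = (668.15 + 300.00)/2 = 484 K.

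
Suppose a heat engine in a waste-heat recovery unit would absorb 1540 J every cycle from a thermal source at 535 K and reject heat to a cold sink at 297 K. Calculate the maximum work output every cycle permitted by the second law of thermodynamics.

W_max ≈ 685 J

The second-law ceiling is the Carnot efficiency, η_max = 1 − T_C/T_H = 1 − 297.00/535.00 = 0.4449.
W_max = η_max · Q_H = 0.4449 × 1540 = 685 J.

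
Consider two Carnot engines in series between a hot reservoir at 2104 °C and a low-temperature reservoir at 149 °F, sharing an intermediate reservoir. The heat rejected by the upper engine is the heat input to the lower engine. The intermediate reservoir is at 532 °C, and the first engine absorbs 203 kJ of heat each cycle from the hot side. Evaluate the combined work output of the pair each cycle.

W_total ≈ 174.1 kJ

T_H = 2104 °C → 2104 + 273.15 = 2377.15 K.
T_C = 149 °F → (149 − 32) × 5/9 = 65.00 °C = 338.15 K.
Two reversible stages in series are equivalent to a single Carnot engine between T_H and T_C, so η_total = 1 − T_C/T_H = 1 − 338.15/2377.15 = 0.8577.
W_total = η_total · Q_H = 0.8577 × 203 = 174.1 kJ.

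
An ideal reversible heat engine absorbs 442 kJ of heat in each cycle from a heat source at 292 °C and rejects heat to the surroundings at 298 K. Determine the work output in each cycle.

W ≈ 208.9 kJ

T_H = 292 °C → 292 + 273.15 = 565.15 K.
Carnot efficiency: η = 1 − T_C/T_H = 1 − 298.00/565.15 = 0.4727.
W = η·Q_H = 0.4727 × 442 = 208.9 kJ.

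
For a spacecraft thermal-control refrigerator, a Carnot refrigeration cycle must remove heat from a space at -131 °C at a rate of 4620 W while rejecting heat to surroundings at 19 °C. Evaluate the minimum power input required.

T_H = 19 °C → 19 + 273.15 = 292.15 K.
T_C = -131 °C → -131 + 273.15 = 142.15 K.
Carnot COP: COP_R = T_C/(T_H − T_C) = 142.15/150.00 = 0.9477.
W = Q_C/COP_R = 4620/0.9477 = 4875 W.

Ẇ_in ≈ 4875 W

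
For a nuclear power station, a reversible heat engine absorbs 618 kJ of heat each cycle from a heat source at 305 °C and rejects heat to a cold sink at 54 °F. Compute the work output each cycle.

T_H = 305 °C → 305 + 273.15 = 578.15 K.
T_C = 54 °F → (54 − 32) × 5/9 = 12.22 °C = 285.37 K.
The Carnot efficiency is η = 1 − T_C/T_H = 1 − 285.37/578.15 = 0.5064.
W = η·Q_H = 0.5064 × 618 = 313.0 kJ.

W ≈ 313.0 kJ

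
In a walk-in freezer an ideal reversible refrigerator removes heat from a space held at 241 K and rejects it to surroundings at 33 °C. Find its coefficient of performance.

COP_R ≈ 3.70

T_H = 33 °C → 33 + 273.15 = 306.15 K.
For a reversible refrigerator, COP_R = T_C/(T_H − T_C) = 241.00/(306.15 − 241.00) = 3.70.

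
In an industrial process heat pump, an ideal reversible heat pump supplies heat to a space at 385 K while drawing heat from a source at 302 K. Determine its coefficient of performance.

COP_HP = T_H/(T_H − T_C) = 385.00/(385.00 − 302.00) = 4.64.

COP_HP ≈ 4.64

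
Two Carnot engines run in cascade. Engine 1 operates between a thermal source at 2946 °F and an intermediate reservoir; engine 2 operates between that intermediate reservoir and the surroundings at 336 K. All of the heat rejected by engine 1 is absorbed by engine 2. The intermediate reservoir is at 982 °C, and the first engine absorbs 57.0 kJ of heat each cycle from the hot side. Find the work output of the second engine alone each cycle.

T_H = 2946 °F → (2946 − 32) × 5/9 = 1618.89 °C = 1892.04 K.
T_m = 982 °C → 982 + 273.15 = 1255.15 K.
Heat entering the second stage: Q_m = Q_H·(T_m/T_H) = 57.0 × 1255.15/1892.04 = 37.8 kJ.
Second-stage efficiency η₂ = 1 − T_C/T_m = 1 − 336.00/1255.15 = 0.7323, so W₂ = η₂·Q_m = 27.7 kJ.

W₂ ≈ 27.7 kJ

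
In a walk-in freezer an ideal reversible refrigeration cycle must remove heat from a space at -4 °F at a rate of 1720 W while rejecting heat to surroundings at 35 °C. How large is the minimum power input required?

T_H = 35 °C → 35 + 273.15 = 308.15 K.
T_C = -4 °F → (-4 − 32) × 5/9 = -20.00 °C = 253.15 K.
COP_R = T_C/(T_H − T_C) = 253.15/55.00 = 4.6027.
W = Q_C/COP_R = 1720/4.6027 = 373.7 W.

Ẇ_in ≈ 373.7 W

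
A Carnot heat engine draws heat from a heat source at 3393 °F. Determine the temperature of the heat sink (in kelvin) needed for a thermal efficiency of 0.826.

T_C ≈ 372 K

T_H = 3393 °F → (3393 − 32) × 5/9 = 1867.22 °C = 2140.37 K.
From η = 1 − T_C/T_H, T_C = T_H·(1 − η) = 2140.37 × (1 − 0.826) = 372 K.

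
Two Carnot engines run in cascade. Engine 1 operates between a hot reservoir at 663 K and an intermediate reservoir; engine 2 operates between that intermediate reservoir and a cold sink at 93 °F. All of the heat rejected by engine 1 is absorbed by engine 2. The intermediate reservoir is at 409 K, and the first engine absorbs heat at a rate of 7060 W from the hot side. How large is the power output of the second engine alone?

T_C = 93 °F → (93 − 32) × 5/9 = 33.89 °C = 307.04 K.
Heat entering the second stage: Q_m = Q_H·(T_m/T_H) = 7060 × 409.00/663.00 = 4360 W.
Second-stage efficiency η₂ = 1 − T_C/T_m = 1 − 307.04/409.00 = 0.2493, so W₂ = η₂·Q_m = 1090 W.

Ẇ₂ ≈ 1090 W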